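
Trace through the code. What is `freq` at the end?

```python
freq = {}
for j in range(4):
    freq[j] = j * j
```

Let's trace through this code step by step.

Initialize: freq = {}
Entering loop: for j in range(4):

After execution: freq = {0: 0, 1: 1, 2: 4, 3: 9}
{0: 0, 1: 1, 2: 4, 3: 9}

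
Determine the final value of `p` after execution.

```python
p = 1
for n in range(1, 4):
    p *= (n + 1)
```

Let's trace through this code step by step.

Initialize: p = 1
Entering loop: for n in range(1, 4):

After execution: p = 24
24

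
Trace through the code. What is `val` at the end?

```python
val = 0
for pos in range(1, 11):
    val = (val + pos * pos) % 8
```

Let's trace through this code step by step.

Initialize: val = 0
Entering loop: for pos in range(1, 11):

After execution: val = 1
1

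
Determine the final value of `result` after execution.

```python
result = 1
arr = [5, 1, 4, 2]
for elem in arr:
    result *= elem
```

Let's trace through this code step by step.

Initialize: result = 1
Initialize: arr = [5, 1, 4, 2]
Entering loop: for elem in arr:

After execution: result = 40
40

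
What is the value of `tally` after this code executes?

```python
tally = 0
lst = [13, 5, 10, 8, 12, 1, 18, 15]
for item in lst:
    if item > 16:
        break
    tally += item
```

Let's trace through this code step by step.

Initialize: tally = 0
Initialize: lst = [13, 5, 10, 8, 12, 1, 18, 15]
Entering loop: for item in lst:

After execution: tally = 49
49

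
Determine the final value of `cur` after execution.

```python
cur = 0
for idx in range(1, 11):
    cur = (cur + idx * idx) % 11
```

Let's trace through this code step by step.

Initialize: cur = 0
Entering loop: for idx in range(1, 11):

After execution: cur = 0
0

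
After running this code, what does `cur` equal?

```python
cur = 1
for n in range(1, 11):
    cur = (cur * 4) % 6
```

Let's trace through this code step by step.

Initialize: cur = 1
Entering loop: for n in range(1, 11):

After execution: cur = 4
4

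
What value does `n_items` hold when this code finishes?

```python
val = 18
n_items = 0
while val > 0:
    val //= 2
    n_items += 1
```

Let's trace through this code step by step.

Initialize: val = 18
Initialize: n_items = 0
Entering loop: while val > 0:

After execution: n_items = 5
5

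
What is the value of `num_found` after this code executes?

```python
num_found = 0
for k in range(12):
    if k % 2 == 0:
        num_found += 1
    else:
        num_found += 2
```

Let's trace through this code step by step.

Initialize: num_found = 0
Entering loop: for k in range(12):

After execution: num_found = 18
18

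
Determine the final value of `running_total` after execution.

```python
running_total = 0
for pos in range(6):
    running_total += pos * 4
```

Let's trace through this code step by step.

Initialize: running_total = 0
Entering loop: for pos in range(6):

After execution: running_total = 60
60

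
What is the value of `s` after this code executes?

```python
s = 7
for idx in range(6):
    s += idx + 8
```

Let's trace through this code step by step.

Initialize: s = 7
Entering loop: for idx in range(6):

After execution: s = 70
70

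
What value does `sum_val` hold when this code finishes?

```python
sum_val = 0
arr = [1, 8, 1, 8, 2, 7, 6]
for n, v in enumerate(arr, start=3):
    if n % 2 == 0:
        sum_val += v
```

Let's trace through this code step by step.

Initialize: sum_val = 0
Initialize: arr = [1, 8, 1, 8, 2, 7, 6]
Entering loop: for n, v in enumerate(arr, start=3):

After execution: sum_val = 23
23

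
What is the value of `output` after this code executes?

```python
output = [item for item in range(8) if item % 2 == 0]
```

Let's trace through this code step by step.

Initialize: output = [item for item in range(8) if item % 2 == 0]

After execution: output = [0, 2, 4, 6]
[0, 2, 4, 6]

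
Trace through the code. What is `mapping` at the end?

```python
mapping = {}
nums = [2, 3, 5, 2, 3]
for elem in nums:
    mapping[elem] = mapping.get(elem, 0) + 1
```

Let's trace through this code step by step.

Initialize: mapping = {}
Initialize: nums = [2, 3, 5, 2, 3]
Entering loop: for elem in nums:

After execution: mapping = {2: 2, 3: 2, 5: 1}
{2: 2, 3: 2, 5: 1}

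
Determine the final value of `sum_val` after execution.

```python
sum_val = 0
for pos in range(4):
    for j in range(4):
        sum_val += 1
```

Let's trace through this code step by step.

Initialize: sum_val = 0
Entering loop: for pos in range(4):

After execution: sum_val = 16
16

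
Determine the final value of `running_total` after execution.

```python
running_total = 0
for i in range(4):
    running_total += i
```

Let's trace through this code step by step.

Initialize: running_total = 0
Entering loop: for i in range(4):

After execution: running_total = 6
6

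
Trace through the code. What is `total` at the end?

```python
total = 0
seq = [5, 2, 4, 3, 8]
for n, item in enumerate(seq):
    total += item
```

Let's trace through this code step by step.

Initialize: total = 0
Initialize: seq = [5, 2, 4, 3, 8]
Entering loop: for n, item in enumerate(seq):

After execution: total = 22
22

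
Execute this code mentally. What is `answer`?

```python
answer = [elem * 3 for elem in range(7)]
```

Let's trace through this code step by step.

Initialize: answer = [elem * 3 for elem in range(7)]

After execution: answer = [0, 3, 6, 9, 12, 15, 18]
[0, 3, 6, 9, 12, 15, 18]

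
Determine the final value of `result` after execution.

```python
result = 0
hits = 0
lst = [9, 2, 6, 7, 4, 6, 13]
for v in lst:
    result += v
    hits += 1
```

Let's trace through this code step by step.

Initialize: result = 0
Initialize: hits = 0
Initialize: lst = [9, 2, 6, 7, 4, 6, 13]
Entering loop: for v in lst:

After execution: result = 47
47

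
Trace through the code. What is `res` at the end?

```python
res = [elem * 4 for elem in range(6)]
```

Let's trace through this code step by step.

Initialize: res = [elem * 4 for elem in range(6)]

After execution: res = [0, 4, 8, 12, 16, 20]
[0, 4, 8, 12, 16, 20]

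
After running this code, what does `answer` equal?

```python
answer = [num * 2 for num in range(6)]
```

Let's trace through this code step by step.

Initialize: answer = [num * 2 for num in range(6)]

After execution: answer = [0, 2, 4, 6, 8, 10]
[0, 2, 4, 6, 8, 10]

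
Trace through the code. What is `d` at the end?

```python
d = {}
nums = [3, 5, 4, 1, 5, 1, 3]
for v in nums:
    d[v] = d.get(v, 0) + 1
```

Let's trace through this code step by step.

Initialize: d = {}
Initialize: nums = [3, 5, 4, 1, 5, 1, 3]
Entering loop: for v in nums:

After execution: d = {3: 2, 5: 2, 4: 1, 1: 2}
{3: 2, 5: 2, 4: 1, 1: 2}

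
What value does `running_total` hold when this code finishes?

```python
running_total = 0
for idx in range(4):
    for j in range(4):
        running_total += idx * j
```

Let's trace through this code step by step.

Initialize: running_total = 0
Entering loop: for idx in range(4):

After execution: running_total = 36
36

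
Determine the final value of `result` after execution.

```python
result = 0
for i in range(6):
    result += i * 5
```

Let's trace through this code step by step.

Initialize: result = 0
Entering loop: for i in range(6):

After execution: result = 75
75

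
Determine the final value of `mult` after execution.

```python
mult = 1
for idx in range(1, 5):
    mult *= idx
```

Let's trace through this code step by step.

Initialize: mult = 1
Entering loop: for idx in range(1, 5):

After execution: mult = 24
24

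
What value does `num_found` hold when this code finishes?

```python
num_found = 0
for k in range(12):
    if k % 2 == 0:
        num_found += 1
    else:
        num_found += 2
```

Let's trace through this code step by step.

Initialize: num_found = 0
Entering loop: for k in range(12):

After execution: num_found = 18
18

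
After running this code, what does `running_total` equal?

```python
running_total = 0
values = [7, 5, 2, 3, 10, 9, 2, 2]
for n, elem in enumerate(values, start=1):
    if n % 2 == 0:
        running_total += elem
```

Let's trace through this code step by step.

Initialize: running_total = 0
Initialize: values = [7, 5, 2, 3, 10, 9, 2, 2]
Entering loop: for n, elem in enumerate(values, start=1):

After execution: running_total = 19
19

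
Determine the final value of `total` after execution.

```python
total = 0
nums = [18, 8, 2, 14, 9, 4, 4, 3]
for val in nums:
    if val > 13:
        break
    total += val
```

Let's trace through this code step by step.

Initialize: total = 0
Initialize: nums = [18, 8, 2, 14, 9, 4, 4, 3]
Entering loop: for val in nums:

After execution: total = 0
0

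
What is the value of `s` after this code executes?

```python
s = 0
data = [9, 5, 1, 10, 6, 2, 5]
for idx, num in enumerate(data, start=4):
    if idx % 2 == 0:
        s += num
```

Let's trace through this code step by step.

Initialize: s = 0
Initialize: data = [9, 5, 1, 10, 6, 2, 5]
Entering loop: for idx, num in enumerate(data, start=4):

After execution: s = 21
21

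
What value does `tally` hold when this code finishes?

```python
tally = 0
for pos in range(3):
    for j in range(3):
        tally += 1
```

Let's trace through this code step by step.

Initialize: tally = 0
Entering loop: for pos in range(3):

After execution: tally = 9
9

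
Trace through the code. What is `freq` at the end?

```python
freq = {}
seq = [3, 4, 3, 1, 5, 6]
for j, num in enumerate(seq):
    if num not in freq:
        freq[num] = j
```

Let's trace through this code step by step.

Initialize: freq = {}
Initialize: seq = [3, 4, 3, 1, 5, 6]
Entering loop: for j, num in enumerate(seq):

After execution: freq = {3: 0, 4: 1, 1: 3, 5: 4, 6: 5}
{3: 0, 4: 1, 1: 3, 5: 4, 6: 5}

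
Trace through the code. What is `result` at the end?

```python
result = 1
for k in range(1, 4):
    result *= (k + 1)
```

Let's trace through this code step by step.

Initialize: result = 1
Entering loop: for k in range(1, 4):

After execution: result = 24
24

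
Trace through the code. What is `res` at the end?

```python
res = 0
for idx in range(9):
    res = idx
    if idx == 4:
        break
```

Let's trace through this code step by step.

Initialize: res = 0
Entering loop: for idx in range(9):

After execution: res = 4
4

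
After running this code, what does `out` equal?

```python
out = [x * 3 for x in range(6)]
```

Let's trace through this code step by step.

Initialize: out = [x * 3 for x in range(6)]

After execution: out = [0, 3, 6, 9, 12, 15]
[0, 3, 6, 9, 12, 15]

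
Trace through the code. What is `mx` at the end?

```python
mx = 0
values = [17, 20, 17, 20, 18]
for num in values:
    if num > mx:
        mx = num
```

Let's trace through this code step by step.

Initialize: mx = 0
Initialize: values = [17, 20, 17, 20, 18]
Entering loop: for num in values:

After execution: mx = 20
20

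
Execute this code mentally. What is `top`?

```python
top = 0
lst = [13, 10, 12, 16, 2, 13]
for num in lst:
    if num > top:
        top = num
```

Let's trace through this code step by step.

Initialize: top = 0
Initialize: lst = [13, 10, 12, 16, 2, 13]
Entering loop: for num in lst:

After execution: top = 16
16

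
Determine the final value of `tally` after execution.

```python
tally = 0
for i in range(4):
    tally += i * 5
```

Let's trace through this code step by step.

Initialize: tally = 0
Entering loop: for i in range(4):

After execution: tally = 30
30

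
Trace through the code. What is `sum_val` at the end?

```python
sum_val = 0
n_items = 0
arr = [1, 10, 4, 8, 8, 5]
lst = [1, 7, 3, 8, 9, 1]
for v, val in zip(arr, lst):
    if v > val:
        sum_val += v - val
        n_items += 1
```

Let's trace through this code step by step.

Initialize: sum_val = 0
Initialize: n_items = 0
Initialize: arr = [1, 10, 4, 8, 8, 5]
Initialize: lst = [1, 7, 3, 8, 9, 1]
Entering loop: for v, val in zip(arr, lst):

After execution: sum_val = 8
8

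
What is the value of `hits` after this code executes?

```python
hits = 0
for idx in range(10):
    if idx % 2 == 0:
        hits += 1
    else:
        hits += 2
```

Let's trace through this code step by step.

Initialize: hits = 0
Entering loop: for idx in range(10):

After execution: hits = 15
15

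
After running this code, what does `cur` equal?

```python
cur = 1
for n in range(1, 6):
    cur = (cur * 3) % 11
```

Let's trace through this code step by step.

Initialize: cur = 1
Entering loop: for n in range(1, 6):

After execution: cur = 1
1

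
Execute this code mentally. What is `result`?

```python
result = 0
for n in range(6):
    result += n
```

Let's trace through this code step by step.

Initialize: result = 0
Entering loop: for n in range(6):

After execution: result = 15
15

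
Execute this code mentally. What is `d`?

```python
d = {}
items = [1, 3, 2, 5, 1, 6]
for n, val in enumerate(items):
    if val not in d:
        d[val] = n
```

Let's trace through this code step by step.

Initialize: d = {}
Initialize: items = [1, 3, 2, 5, 1, 6]
Entering loop: for n, val in enumerate(items):

After execution: d = {1: 0, 3: 1, 2: 2, 5: 3, 6: 5}
{1: 0, 3: 1, 2: 2, 5: 3, 6: 5}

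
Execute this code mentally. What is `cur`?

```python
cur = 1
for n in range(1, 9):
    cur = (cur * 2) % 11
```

Let's trace through this code step by step.

Initialize: cur = 1
Entering loop: for n in range(1, 9):

After execution: cur = 3
3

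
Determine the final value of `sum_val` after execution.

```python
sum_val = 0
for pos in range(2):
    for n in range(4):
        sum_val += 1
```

Let's trace through this code step by step.

Initialize: sum_val = 0
Entering loop: for pos in range(2):

After execution: sum_val = 8
8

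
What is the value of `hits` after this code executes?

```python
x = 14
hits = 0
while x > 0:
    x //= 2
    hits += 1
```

Let's trace through this code step by step.

Initialize: x = 14
Initialize: hits = 0
Entering loop: while x > 0:

After execution: hits = 4
4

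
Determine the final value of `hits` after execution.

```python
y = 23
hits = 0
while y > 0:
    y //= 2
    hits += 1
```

Let's trace through this code step by step.

Initialize: y = 23
Initialize: hits = 0
Entering loop: while y > 0:

After execution: hits = 5
5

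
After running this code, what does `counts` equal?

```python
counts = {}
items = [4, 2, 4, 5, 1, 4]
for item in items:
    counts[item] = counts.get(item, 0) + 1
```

Let's trace through this code step by step.

Initialize: counts = {}
Initialize: items = [4, 2, 4, 5, 1, 4]
Entering loop: for item in items:

After execution: counts = {4: 3, 2: 1, 5: 1, 1: 1}
{4: 3, 2: 1, 5: 1, 1: 1}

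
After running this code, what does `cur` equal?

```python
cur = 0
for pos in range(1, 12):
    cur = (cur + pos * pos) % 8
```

Let's trace through this code step by step.

Initialize: cur = 0
Entering loop: for pos in range(1, 12):

After execution: cur = 2
2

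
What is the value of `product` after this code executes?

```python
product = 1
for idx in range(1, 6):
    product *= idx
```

Let's trace through this code step by step.

Initialize: product = 1
Entering loop: for idx in range(1, 6):

After execution: product = 120
120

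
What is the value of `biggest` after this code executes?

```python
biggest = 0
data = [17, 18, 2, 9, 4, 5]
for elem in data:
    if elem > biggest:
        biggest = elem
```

Let's trace through this code step by step.

Initialize: biggest = 0
Initialize: data = [17, 18, 2, 9, 4, 5]
Entering loop: for elem in data:

After execution: biggest = 18
18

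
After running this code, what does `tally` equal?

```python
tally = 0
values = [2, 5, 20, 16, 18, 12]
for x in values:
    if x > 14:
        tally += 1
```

Let's trace through this code step by step.

Initialize: tally = 0
Initialize: values = [2, 5, 20, 16, 18, 12]
Entering loop: for x in values:

After execution: tally = 3
3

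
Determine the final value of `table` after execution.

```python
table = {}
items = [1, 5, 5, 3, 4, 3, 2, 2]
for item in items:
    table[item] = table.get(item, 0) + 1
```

Let's trace through this code step by step.

Initialize: table = {}
Initialize: items = [1, 5, 5, 3, 4, 3, 2, 2]
Entering loop: for item in items:

After execution: table = {1: 1, 5: 2, 3: 2, 4: 1, 2: 2}
{1: 1, 5: 2, 3: 2, 4: 1, 2: 2}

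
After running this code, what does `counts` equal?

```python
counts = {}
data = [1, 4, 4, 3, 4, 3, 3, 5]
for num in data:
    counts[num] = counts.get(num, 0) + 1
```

Let's trace through this code step by step.

Initialize: counts = {}
Initialize: data = [1, 4, 4, 3, 4, 3, 3, 5]
Entering loop: for num in data:

After execution: counts = {1: 1, 4: 3, 3: 3, 5: 1}
{1: 1, 4: 3, 3: 3, 5: 1}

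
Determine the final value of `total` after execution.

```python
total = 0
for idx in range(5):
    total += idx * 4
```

Let's trace through this code step by step.

Initialize: total = 0
Entering loop: for idx in range(5):

After execution: total = 40
40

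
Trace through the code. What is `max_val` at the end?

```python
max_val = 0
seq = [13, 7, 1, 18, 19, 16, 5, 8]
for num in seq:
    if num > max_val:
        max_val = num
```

Let's trace through this code step by step.

Initialize: max_val = 0
Initialize: seq = [13, 7, 1, 18, 19, 16, 5, 8]
Entering loop: for num in seq:

After execution: max_val = 19
19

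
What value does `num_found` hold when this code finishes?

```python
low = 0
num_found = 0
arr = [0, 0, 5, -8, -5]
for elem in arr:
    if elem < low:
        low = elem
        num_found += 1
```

Let's trace through this code step by step.

Initialize: low = 0
Initialize: num_found = 0
Initialize: arr = [0, 0, 5, -8, -5]
Entering loop: for elem in arr:

After execution: num_found = 1
1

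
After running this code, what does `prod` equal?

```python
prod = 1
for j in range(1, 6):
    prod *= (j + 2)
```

Let's trace through this code step by step.

Initialize: prod = 1
Entering loop: for j in range(1, 6):

After execution: prod = 2520
2520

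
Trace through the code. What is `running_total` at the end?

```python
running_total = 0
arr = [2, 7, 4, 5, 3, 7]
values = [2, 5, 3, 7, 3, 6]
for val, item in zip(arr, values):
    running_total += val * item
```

Let's trace through this code step by step.

Initialize: running_total = 0
Initialize: arr = [2, 7, 4, 5, 3, 7]
Initialize: values = [2, 5, 3, 7, 3, 6]
Entering loop: for val, item in zip(arr, values):

After execution: running_total = 137
137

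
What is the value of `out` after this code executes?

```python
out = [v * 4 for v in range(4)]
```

Let's trace through this code step by step.

Initialize: out = [v * 4 for v in range(4)]

After execution: out = [0, 4, 8, 12]
[0, 4, 8, 12]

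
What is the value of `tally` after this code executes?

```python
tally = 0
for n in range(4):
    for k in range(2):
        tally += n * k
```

Let's trace through this code step by step.

Initialize: tally = 0
Entering loop: for n in range(4):

After execution: tally = 6
6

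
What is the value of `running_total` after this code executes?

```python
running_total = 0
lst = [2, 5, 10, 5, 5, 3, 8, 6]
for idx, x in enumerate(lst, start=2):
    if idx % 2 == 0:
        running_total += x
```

Let's trace through this code step by step.

Initialize: running_total = 0
Initialize: lst = [2, 5, 10, 5, 5, 3, 8, 6]
Entering loop: for idx, x in enumerate(lst, start=2):

After execution: running_total = 25
25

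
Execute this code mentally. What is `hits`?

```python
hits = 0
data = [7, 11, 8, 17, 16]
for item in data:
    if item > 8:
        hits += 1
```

Let's trace through this code step by step.

Initialize: hits = 0
Initialize: data = [7, 11, 8, 17, 16]
Entering loop: for item in data:

After execution: hits = 3
3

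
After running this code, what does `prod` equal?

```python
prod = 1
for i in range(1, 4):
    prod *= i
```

Let's trace through this code step by step.

Initialize: prod = 1
Entering loop: for i in range(1, 4):

After execution: prod = 6
6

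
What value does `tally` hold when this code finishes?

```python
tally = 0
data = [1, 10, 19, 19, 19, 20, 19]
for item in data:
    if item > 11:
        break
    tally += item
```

Let's trace through this code step by step.

Initialize: tally = 0
Initialize: data = [1, 10, 19, 19, 19, 20, 19]
Entering loop: for item in data:

After execution: tally = 11
11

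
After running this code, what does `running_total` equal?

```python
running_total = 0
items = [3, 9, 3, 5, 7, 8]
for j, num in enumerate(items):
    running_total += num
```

Let's trace through this code step by step.

Initialize: running_total = 0
Initialize: items = [3, 9, 3, 5, 7, 8]
Entering loop: for j, num in enumerate(items):

After execution: running_total = 35
35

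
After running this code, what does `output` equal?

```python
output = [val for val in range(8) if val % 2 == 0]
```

Let's trace through this code step by step.

Initialize: output = [val for val in range(8) if val % 2 == 0]

After execution: output = [0, 2, 4, 6]
[0, 2, 4, 6]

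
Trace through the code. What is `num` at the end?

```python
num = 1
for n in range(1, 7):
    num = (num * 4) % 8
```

Let's trace through this code step by step.

Initialize: num = 1
Entering loop: for n in range(1, 7):

After execution: num = 0
0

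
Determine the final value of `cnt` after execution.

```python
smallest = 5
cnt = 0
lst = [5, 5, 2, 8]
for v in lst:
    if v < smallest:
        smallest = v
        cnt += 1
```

Let's trace through this code step by step.

Initialize: smallest = 5
Initialize: cnt = 0
Initialize: lst = [5, 5, 2, 8]
Entering loop: for v in lst:

After execution: cnt = 1
1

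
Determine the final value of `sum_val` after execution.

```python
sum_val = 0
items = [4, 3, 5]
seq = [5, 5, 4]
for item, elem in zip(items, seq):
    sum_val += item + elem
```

Let's trace through this code step by step.

Initialize: sum_val = 0
Initialize: items = [4, 3, 5]
Initialize: seq = [5, 5, 4]
Entering loop: for item, elem in zip(items, seq):

After execution: sum_val = 26
26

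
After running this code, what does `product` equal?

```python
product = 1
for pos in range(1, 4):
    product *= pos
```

Let's trace through this code step by step.

Initialize: product = 1
Entering loop: for pos in range(1, 4):

After execution: product = 6
6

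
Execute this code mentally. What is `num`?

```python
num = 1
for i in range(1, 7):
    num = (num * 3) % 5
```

Let's trace through this code step by step.

Initialize: num = 1
Entering loop: for i in range(1, 7):

After execution: num = 4
4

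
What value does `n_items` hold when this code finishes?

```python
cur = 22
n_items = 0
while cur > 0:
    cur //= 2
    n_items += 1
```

Let's trace through this code step by step.

Initialize: cur = 22
Initialize: n_items = 0
Entering loop: while cur > 0:

After execution: n_items = 5
5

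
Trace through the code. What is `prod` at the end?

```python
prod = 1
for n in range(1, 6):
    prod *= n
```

Let's trace through this code step by step.

Initialize: prod = 1
Entering loop: for n in range(1, 6):

After execution: prod = 120
120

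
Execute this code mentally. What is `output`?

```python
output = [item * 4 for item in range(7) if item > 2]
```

Let's trace through this code step by step.

Initialize: output = [item * 4 for item in range(7) if item > 2]

After execution: output = [12, 16, 20, 24]
[12, 16, 20, 24]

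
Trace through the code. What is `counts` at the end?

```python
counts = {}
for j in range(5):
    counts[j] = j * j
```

Let's trace through this code step by step.

Initialize: counts = {}
Entering loop: for j in range(5):

After execution: counts = {0: 0, 1: 1, 2: 4, 3: 9, 4: 16}
{0: 0, 1: 1, 2: 4, 3: 9, 4: 16}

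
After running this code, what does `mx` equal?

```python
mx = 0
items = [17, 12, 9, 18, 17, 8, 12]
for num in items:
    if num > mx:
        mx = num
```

Let's trace through this code step by step.

Initialize: mx = 0
Initialize: items = [17, 12, 9, 18, 17, 8, 12]
Entering loop: for num in items:

After execution: mx = 18
18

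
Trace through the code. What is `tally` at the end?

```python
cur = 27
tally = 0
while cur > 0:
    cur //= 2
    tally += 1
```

Let's trace through this code step by step.

Initialize: cur = 27
Initialize: tally = 0
Entering loop: while cur > 0:

After execution: tally = 5
5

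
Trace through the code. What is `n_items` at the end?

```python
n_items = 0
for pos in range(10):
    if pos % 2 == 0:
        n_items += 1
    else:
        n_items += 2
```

Let's trace through this code step by step.

Initialize: n_items = 0
Entering loop: for pos in range(10):

After execution: n_items = 15
15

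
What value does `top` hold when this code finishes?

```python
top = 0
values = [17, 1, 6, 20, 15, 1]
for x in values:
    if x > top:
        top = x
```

Let's trace through this code step by step.

Initialize: top = 0
Initialize: values = [17, 1, 6, 20, 15, 1]
Entering loop: for x in values:

After execution: top = 20
20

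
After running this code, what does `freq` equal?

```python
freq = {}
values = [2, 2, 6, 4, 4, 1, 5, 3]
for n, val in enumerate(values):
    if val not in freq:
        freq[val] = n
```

Let's trace through this code step by step.

Initialize: freq = {}
Initialize: values = [2, 2, 6, 4, 4, 1, 5, 3]
Entering loop: for n, val in enumerate(values):

After execution: freq = {2: 0, 6: 2, 4: 3, 1: 5, 5: 6, 3: 7}
{2: 0, 6: 2, 4: 3, 1: 5, 5: 6, 3: 7}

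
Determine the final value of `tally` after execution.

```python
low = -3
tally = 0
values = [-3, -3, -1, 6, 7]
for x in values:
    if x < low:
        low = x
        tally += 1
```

Let's trace through this code step by step.

Initialize: low = -3
Initialize: tally = 0
Initialize: values = [-3, -3, -1, 6, 7]
Entering loop: for x in values:

After execution: tally = 0
0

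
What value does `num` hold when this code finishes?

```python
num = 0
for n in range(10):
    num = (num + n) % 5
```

Let's trace through this code step by step.

Initialize: num = 0
Entering loop: for n in range(10):

After execution: num = 0
0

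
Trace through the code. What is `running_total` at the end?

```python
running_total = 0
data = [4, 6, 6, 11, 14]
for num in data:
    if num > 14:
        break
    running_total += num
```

Let's trace through this code step by step.

Initialize: running_total = 0
Initialize: data = [4, 6, 6, 11, 14]
Entering loop: for num in data:

After execution: running_total = 41
41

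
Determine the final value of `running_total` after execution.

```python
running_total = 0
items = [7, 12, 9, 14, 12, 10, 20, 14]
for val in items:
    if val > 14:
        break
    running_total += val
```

Let's trace through this code step by step.

Initialize: running_total = 0
Initialize: items = [7, 12, 9, 14, 12, 10, 20, 14]
Entering loop: for val in items:

After execution: running_total = 64
64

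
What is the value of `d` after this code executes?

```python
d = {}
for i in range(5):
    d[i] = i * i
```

Let's trace through this code step by step.

Initialize: d = {}
Entering loop: for i in range(5):

After execution: d = {0: 0, 1: 1, 2: 4, 3: 9, 4: 16}
{0: 0, 1: 1, 2: 4, 3: 9, 4: 16}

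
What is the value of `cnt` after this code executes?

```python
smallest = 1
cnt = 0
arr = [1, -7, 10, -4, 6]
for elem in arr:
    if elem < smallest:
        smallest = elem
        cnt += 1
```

Let's trace through this code step by step.

Initialize: smallest = 1
Initialize: cnt = 0
Initialize: arr = [1, -7, 10, -4, 6]
Entering loop: for elem in arr:

After execution: cnt = 1
1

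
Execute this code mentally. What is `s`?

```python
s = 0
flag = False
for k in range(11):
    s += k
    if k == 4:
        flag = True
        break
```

Let's trace through this code step by step.

Initialize: s = 0
Initialize: flag = False
Entering loop: for k in range(11):

After execution: s = 10
10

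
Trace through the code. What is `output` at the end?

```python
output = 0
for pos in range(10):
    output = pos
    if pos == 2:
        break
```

Let's trace through this code step by step.

Initialize: output = 0
Entering loop: for pos in range(10):

After execution: output = 2
2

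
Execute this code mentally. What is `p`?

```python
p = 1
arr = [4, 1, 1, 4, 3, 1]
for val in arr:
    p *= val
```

Let's trace through this code step by step.

Initialize: p = 1
Initialize: arr = [4, 1, 1, 4, 3, 1]
Entering loop: for val in arr:

After execution: p = 48
48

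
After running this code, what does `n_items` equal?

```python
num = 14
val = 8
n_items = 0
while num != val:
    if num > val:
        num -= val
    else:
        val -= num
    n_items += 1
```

Let's trace through this code step by step.

Initialize: num = 14
Initialize: val = 8
Initialize: n_items = 0
Entering loop: while num != val:

After execution: n_items = 4
4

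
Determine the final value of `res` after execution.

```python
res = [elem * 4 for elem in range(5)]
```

Let's trace through this code step by step.

Initialize: res = [elem * 4 for elem in range(5)]

After execution: res = [0, 4, 8, 12, 16]
[0, 4, 8, 12, 16]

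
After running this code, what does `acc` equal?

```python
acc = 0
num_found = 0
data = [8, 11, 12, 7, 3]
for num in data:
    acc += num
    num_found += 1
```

Let's trace through this code step by step.

Initialize: acc = 0
Initialize: num_found = 0
Initialize: data = [8, 11, 12, 7, 3]
Entering loop: for num in data:

After execution: acc = 41
41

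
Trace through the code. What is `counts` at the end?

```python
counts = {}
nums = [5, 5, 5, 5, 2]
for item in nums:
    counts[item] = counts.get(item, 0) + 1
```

Let's trace through this code step by step.

Initialize: counts = {}
Initialize: nums = [5, 5, 5, 5, 2]
Entering loop: for item in nums:

After execution: counts = {5: 4, 2: 1}
{5: 4, 2: 1}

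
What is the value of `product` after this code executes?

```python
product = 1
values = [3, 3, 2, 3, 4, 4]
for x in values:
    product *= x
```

Let's trace through this code step by step.

Initialize: product = 1
Initialize: values = [3, 3, 2, 3, 4, 4]
Entering loop: for x in values:

After execution: product = 864
864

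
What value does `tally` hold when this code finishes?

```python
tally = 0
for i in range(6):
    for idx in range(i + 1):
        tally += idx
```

Let's trace through this code step by step.

Initialize: tally = 0
Entering loop: for i in range(6):

After execution: tally = 35
35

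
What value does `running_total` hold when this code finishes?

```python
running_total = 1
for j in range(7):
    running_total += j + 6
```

Let's trace through this code step by step.

Initialize: running_total = 1
Entering loop: for j in range(7):

After execution: running_total = 64
64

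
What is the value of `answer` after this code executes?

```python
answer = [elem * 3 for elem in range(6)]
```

Let's trace through this code step by step.

Initialize: answer = [elem * 3 for elem in range(6)]

After execution: answer = [0, 3, 6, 9, 12, 15]
[0, 3, 6, 9, 12, 15]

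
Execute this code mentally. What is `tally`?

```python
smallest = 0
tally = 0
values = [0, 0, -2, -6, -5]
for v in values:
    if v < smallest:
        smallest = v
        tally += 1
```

Let's trace through this code step by step.

Initialize: smallest = 0
Initialize: tally = 0
Initialize: values = [0, 0, -2, -6, -5]
Entering loop: for v in values:

After execution: tally = 2
2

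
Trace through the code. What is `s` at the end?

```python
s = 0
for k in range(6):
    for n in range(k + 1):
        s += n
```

Let's trace through this code step by step.

Initialize: s = 0
Entering loop: for k in range(6):

After execution: s = 35
35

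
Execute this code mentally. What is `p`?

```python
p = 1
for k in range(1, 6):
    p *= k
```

Let's trace through this code step by step.

Initialize: p = 1
Entering loop: for k in range(1, 6):

After execution: p = 120
120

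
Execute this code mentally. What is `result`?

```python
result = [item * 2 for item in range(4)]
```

Let's trace through this code step by step.

Initialize: result = [item * 2 for item in range(4)]

After execution: result = [0, 2, 4, 6]
[0, 2, 4, 6]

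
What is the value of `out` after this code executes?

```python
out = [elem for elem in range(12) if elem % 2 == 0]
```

Let's trace through this code step by step.

Initialize: out = [elem for elem in range(12) if elem % 2 == 0]

After execution: out = [0, 2, 4, 6, 8, 10]
[0, 2, 4, 6, 8, 10]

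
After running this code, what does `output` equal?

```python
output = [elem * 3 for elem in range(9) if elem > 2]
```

Let's trace through this code step by step.

Initialize: output = [elem * 3 for elem in range(9) if elem > 2]

After execution: output = [9, 12, 15, 18, 21, 24]
[9, 12, 15, 18, 21, 24]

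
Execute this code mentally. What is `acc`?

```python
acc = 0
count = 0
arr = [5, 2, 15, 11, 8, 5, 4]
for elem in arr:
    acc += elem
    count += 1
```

Let's trace through this code step by step.

Initialize: acc = 0
Initialize: count = 0
Initialize: arr = [5, 2, 15, 11, 8, 5, 4]
Entering loop: for elem in arr:

After execution: acc = 50
50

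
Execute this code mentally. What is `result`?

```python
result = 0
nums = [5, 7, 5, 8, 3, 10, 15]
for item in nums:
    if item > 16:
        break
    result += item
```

Let's trace through this code step by step.

Initialize: result = 0
Initialize: nums = [5, 7, 5, 8, 3, 10, 15]
Entering loop: for item in nums:

After execution: result = 53
53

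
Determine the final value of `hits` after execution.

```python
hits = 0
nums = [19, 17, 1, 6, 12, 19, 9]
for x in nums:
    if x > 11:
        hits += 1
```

Let's trace through this code step by step.

Initialize: hits = 0
Initialize: nums = [19, 17, 1, 6, 12, 19, 9]
Entering loop: for x in nums:

After execution: hits = 4
4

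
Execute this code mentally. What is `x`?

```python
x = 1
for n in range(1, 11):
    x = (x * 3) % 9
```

Let's trace through this code step by step.

Initialize: x = 1
Entering loop: for n in range(1, 11):

After execution: x = 0
0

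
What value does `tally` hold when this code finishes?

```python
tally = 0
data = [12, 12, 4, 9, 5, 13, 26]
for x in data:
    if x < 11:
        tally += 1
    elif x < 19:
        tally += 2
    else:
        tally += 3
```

Let's trace through this code step by step.

Initialize: tally = 0
Initialize: data = [12, 12, 4, 9, 5, 13, 26]
Entering loop: for x in data:

After execution: tally = 12
12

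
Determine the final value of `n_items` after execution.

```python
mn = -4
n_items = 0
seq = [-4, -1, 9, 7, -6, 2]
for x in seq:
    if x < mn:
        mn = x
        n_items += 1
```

Let's trace through this code step by step.

Initialize: mn = -4
Initialize: n_items = 0
Initialize: seq = [-4, -1, 9, 7, -6, 2]
Entering loop: for x in seq:

After execution: n_items = 1
1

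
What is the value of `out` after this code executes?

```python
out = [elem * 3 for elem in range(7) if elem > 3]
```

Let's trace through this code step by step.

Initialize: out = [elem * 3 for elem in range(7) if elem > 3]

After execution: out = [12, 15, 18]
[12, 15, 18]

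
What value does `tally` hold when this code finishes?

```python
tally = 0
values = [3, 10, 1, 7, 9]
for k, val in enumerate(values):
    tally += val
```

Let's trace through this code step by step.

Initialize: tally = 0
Initialize: values = [3, 10, 1, 7, 9]
Entering loop: for k, val in enumerate(values):

After execution: tally = 30
30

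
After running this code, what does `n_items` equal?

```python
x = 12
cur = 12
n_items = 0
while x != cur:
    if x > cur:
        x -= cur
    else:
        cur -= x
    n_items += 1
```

Let's trace through this code step by step.

Initialize: x = 12
Initialize: cur = 12
Initialize: n_items = 0
Entering loop: while x != cur:

After execution: n_items = 0
0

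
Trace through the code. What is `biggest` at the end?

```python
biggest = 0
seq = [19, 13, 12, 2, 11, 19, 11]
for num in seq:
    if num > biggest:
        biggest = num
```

Let's trace through this code step by step.

Initialize: biggest = 0
Initialize: seq = [19, 13, 12, 2, 11, 19, 11]
Entering loop: for num in seq:

After execution: biggest = 19
19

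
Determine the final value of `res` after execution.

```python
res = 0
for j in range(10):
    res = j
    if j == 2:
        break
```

Let's trace through this code step by step.

Initialize: res = 0
Entering loop: for j in range(10):

After execution: res = 2
2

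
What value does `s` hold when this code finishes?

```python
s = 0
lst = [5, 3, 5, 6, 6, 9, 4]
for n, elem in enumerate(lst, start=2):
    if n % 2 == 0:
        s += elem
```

Let's trace through this code step by step.

Initialize: s = 0
Initialize: lst = [5, 3, 5, 6, 6, 9, 4]
Entering loop: for n, elem in enumerate(lst, start=2):

After execution: s = 20
20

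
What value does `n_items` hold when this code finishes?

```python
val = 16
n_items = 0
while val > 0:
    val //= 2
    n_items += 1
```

Let's trace through this code step by step.

Initialize: val = 16
Initialize: n_items = 0
Entering loop: while val > 0:

After execution: n_items = 5
5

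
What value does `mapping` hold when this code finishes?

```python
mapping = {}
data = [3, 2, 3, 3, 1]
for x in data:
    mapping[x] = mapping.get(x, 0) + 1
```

Let's trace through this code step by step.

Initialize: mapping = {}
Initialize: data = [3, 2, 3, 3, 1]
Entering loop: for x in data:

After execution: mapping = {3: 3, 2: 1, 1: 1}
{3: 3, 2: 1, 1: 1}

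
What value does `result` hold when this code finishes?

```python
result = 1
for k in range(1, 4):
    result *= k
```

Let's trace through this code step by step.

Initialize: result = 1
Entering loop: for k in range(1, 4):

After execution: result = 6
6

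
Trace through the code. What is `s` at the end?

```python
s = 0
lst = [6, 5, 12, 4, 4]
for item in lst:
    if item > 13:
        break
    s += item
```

Let's trace through this code step by step.

Initialize: s = 0
Initialize: lst = [6, 5, 12, 4, 4]
Entering loop: for item in lst:

After execution: s = 31
31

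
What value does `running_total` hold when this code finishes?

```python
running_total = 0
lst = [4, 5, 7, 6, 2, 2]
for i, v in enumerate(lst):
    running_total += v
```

Let's trace through this code step by step.

Initialize: running_total = 0
Initialize: lst = [4, 5, 7, 6, 2, 2]
Entering loop: for i, v in enumerate(lst):

After execution: running_total = 26
26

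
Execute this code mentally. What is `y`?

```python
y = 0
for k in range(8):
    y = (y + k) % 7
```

Let's trace through this code step by step.

Initialize: y = 0
Entering loop: for k in range(8):

After execution: y = 0
0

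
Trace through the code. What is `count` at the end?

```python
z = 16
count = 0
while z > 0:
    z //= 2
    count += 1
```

Let's trace through this code step by step.

Initialize: z = 16
Initialize: count = 0
Entering loop: while z > 0:

After execution: count = 5
5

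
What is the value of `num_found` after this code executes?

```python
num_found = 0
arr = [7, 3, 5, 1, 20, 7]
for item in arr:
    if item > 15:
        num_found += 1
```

Let's trace through this code step by step.

Initialize: num_found = 0
Initialize: arr = [7, 3, 5, 1, 20, 7]
Entering loop: for item in arr:

After execution: num_found = 1
1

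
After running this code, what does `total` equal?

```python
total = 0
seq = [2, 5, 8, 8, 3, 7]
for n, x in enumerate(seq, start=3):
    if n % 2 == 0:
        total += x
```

Let's trace through this code step by step.

Initialize: total = 0
Initialize: seq = [2, 5, 8, 8, 3, 7]
Entering loop: for n, x in enumerate(seq, start=3):

After execution: total = 20
20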